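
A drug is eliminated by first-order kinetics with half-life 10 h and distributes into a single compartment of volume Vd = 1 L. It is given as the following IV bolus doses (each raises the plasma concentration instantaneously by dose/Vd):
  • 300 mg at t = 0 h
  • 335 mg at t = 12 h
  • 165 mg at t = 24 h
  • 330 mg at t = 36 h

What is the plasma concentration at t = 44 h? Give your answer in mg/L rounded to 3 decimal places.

k = ln 2 / 10 = 0.06931 per h
Dose 1 (300 mg at t=0 h): 300·exp(−0.06931·44) = 14.210 mg/L
Dose 2 (335 mg at t=12 h): 335·exp(−0.06931·32) = 36.454 mg/L
Dose 3 (165 mg at t=24 h): 165·exp(−0.06931·20) = 41.250 mg/L
Dose 4 (330 mg at t=36 h): 330·exp(−0.06931·8) = 189.535 mg/L
C(44) = 14.210 + 36.454 + 41.250 + 189.535 = 281.449 mg/L

281.449 mg/L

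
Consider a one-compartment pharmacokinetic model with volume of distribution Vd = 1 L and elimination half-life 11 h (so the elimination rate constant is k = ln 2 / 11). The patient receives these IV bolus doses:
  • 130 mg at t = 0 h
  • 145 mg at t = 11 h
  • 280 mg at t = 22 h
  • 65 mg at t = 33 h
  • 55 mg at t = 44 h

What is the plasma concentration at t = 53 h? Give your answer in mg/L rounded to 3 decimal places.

k = ln 2 / 11 = 0.06301 per h
Dose 1 (130 mg at t=0 h): 130·exp(−0.06301·53) = 4.608 mg/L
Dose 2 (145 mg at t=11 h): 145·exp(−0.06301·42) = 10.280 mg/L
Dose 3 (280 mg at t=22 h): 280·exp(−0.06301·31) = 39.701 mg/L
Dose 4 (65 mg at t=33 h): 65·exp(−0.06301·20) = 18.433 mg/L
Dose 5 (55 mg at t=44 h): 55·exp(−0.06301·9) = 31.194 mg/L
C(53) = 4.608 + 10.280 + 39.701 + 18.433 + 31.194 = 104.215 mg/L

104.215 mg/L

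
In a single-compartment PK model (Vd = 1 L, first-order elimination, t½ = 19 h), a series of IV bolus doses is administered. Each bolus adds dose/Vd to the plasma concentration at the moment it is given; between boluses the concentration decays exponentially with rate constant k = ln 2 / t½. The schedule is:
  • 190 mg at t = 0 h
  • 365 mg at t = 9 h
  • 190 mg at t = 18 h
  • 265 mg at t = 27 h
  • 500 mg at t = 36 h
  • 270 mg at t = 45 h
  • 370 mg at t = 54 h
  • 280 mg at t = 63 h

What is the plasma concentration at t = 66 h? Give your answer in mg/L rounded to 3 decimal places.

k = ln 2 / 19 = 0.03648 per h
Dose 1 (190 mg at t=0 h): 190·exp(−0.03648·66) = 17.103 mg/L
Dose 2 (365 mg at t=9 h): 365·exp(−0.03648·57) = 45.625 mg/L
Dose 3 (190 mg at t=18 h): 190·exp(−0.03648·48) = 32.980 mg/L
Dose 4 (265 mg at t=27 h): 265·exp(−0.03648·39) = 63.877 mg/L
Dose 5 (500 mg at t=36 h): 500·exp(−0.03648·30) = 167.363 mg/L
Dose 6 (270 mg at t=45 h): 270·exp(−0.03648·21) = 125.501 mg/L
Dose 7 (370 mg at t=54 h): 370·exp(−0.03648·12) = 238.824 mg/L
Dose 8 (280 mg at t=63 h): 280·exp(−0.03648·3) = 250.973 mg/L
C(66) = 17.103 + 45.625 + 32.980 + 63.877 + 167.363 + 125.501 + 238.824 + 250.973 = 942.246 mg/L

942.246 mg/L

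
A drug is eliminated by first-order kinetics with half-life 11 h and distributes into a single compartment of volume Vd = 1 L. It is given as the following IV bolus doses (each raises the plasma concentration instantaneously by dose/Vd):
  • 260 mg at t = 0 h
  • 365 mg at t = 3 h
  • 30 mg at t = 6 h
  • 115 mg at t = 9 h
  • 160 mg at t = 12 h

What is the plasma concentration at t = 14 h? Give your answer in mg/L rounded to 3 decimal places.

k = ln 2 / 11 = 0.06301 per h
Dose 1 (260 mg at t=0 h): 260·exp(−0.06301·14) = 107.608 mg/L
Dose 2 (365 mg at t=3 h): 365·exp(−0.06301·11) = 182.500 mg/L
Dose 3 (30 mg at t=6 h): 30·exp(−0.06301·8) = 18.121 mg/L
Dose 4 (115 mg at t=9 h): 115·exp(−0.06301·5) = 83.920 mg/L
Dose 5 (160 mg at t=12 h): 160·exp(−0.06301·2) = 141.055 mg/L
C(14) = 107.608 + 182.500 + 18.121 + 83.920 + 141.055 = 533.204 mg/L

533.204 mg/L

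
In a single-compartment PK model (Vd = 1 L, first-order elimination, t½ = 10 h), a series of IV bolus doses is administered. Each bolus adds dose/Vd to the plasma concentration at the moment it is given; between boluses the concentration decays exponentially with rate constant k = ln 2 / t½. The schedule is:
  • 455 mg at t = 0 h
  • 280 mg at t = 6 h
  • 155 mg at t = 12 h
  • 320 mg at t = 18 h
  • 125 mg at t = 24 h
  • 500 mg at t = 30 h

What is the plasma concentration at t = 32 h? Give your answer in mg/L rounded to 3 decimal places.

k = ln 2 / 10 = 0.06931 per h
Dose 1 (455 mg at t=0 h): 455·exp(−0.06931·32) = 49.513 mg/L
Dose 2 (280 mg at t=6 h): 280·exp(−0.06931·26) = 46.183 mg/L
Dose 3 (155 mg at t=12 h): 155·exp(−0.06931·20) = 38.750 mg/L
Dose 4 (320 mg at t=18 h): 320·exp(−0.06931·14) = 121.257 mg/L
Dose 5 (125 mg at t=24 h): 125·exp(−0.06931·8) = 71.794 mg/L
Dose 6 (500 mg at t=30 h): 500·exp(−0.06931·2) = 435.275 mg/L
C(32) = 49.513 + 46.183 + 38.750 + 121.257 + 71.794 + 435.275 = 762.772 mg/L

762.772 mg/L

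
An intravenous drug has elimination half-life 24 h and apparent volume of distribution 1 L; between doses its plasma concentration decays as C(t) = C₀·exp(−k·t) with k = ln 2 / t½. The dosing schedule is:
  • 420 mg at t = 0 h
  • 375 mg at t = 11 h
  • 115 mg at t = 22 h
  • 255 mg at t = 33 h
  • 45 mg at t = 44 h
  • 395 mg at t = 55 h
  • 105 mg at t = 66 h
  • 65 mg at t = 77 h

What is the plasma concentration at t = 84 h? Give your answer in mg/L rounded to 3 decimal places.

k = ln 2 / 24 = 0.02888 per h
Dose 1 (420 mg at t=0 h): 420·exp(−0.02888·84) = 37.123 mg/L
Dose 2 (375 mg at t=11 h): 375·exp(−0.02888·73) = 45.541 mg/L
Dose 3 (115 mg at t=22 h): 115·exp(−0.02888·62) = 19.188 mg/L
Dose 4 (255 mg at t=33 h): 255·exp(−0.02888·51) = 58.459 mg/L
Dose 5 (45 mg at t=44 h): 45·exp(−0.02888·40) = 14.174 mg/L
Dose 6 (395 mg at t=55 h): 395·exp(−0.02888·29) = 170.943 mg/L
Dose 7 (105 mg at t=66 h): 105·exp(−0.02888·18) = 62.433 mg/L
Dose 8 (65 mg at t=77 h): 65·exp(−0.02888·7) = 53.102 mg/L
C(84) = 37.123 + 45.541 + 19.188 + 58.459 + 14.174 + 170.943 + 62.433 + 53.102 = 460.964 mg/L

460.964 mg/L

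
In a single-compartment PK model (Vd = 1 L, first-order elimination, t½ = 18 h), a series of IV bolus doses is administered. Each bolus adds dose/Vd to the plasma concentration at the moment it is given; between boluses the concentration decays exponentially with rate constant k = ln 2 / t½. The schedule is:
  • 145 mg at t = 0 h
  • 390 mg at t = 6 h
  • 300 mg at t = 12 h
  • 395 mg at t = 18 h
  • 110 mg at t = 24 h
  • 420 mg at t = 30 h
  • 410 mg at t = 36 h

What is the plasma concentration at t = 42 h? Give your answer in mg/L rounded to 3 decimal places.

k = ln 2 / 18 = 0.03851 per h
Dose 1 (145 mg at t=0 h): 145·exp(−0.03851·42) = 28.772 mg/L
Dose 2 (390 mg at t=6 h): 390·exp(−0.03851·36) = 97.500 mg/L
Dose 3 (300 mg at t=12 h): 300·exp(−0.03851·30) = 94.494 mg/L
Dose 4 (395 mg at t=18 h): 395·exp(−0.03851·24) = 156.756 mg/L
Dose 5 (110 mg at t=24 h): 110·exp(−0.03851·18) = 55.000 mg/L
Dose 6 (420 mg at t=30 h): 420·exp(−0.03851·12) = 264.583 mg/L
Dose 7 (410 mg at t=36 h): 410·exp(−0.03851·6) = 325.417 mg/L
C(42) = 28.772 + 97.500 + 94.494 + 156.756 + 55.000 + 264.583 + 325.417 = 1022.522 mg/L

1022.522 mg/L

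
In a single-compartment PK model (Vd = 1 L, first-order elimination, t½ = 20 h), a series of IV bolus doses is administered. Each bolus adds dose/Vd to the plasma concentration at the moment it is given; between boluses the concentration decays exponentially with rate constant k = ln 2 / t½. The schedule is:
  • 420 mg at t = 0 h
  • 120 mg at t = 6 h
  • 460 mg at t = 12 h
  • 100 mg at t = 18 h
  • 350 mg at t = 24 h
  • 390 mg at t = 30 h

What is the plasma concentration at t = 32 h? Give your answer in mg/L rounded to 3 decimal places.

1107.974 mg/L

k = ln 2 / 20 = 0.03466 per h
Dose 1 (420 mg at t=0 h): 420·exp(−0.03466·32) = 138.548 mg/L
Dose 2 (120 mg at t=6 h): 120·exp(−0.03466·26) = 48.735 mg/L
Dose 3 (460 mg at t=12 h): 460·exp(−0.03466·20) = 230.000 mg/L
Dose 4 (100 mg at t=18 h): 100·exp(−0.03466·14) = 61.557 mg/L
Dose 5 (350 mg at t=24 h): 350·exp(−0.03466·8) = 265.250 mg/L
Dose 6 (390 mg at t=30 h): 390·exp(−0.03466·2) = 363.883 mg/L
C(32) = 138.548 + 48.735 + 230.000 + 61.557 + 265.250 + 363.883 = 1107.974 mg/L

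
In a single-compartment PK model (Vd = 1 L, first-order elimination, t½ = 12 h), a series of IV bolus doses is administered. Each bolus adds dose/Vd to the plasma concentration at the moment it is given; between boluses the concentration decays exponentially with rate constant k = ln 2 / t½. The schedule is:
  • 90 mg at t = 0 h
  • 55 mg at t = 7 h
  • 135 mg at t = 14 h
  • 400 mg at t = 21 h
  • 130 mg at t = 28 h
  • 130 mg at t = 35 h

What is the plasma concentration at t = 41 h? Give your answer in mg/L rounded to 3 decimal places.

323.793 mg/L

k = ln 2 / 12 = 0.05776 per h
Dose 1 (90 mg at t=0 h): 90·exp(−0.05776·41) = 8.428 mg/L
Dose 2 (55 mg at t=7 h): 55·exp(−0.05776·34) = 7.717 mg/L
Dose 3 (135 mg at t=14 h): 135·exp(−0.05776·27) = 28.380 mg/L
Dose 4 (400 mg at t=21 h): 400·exp(−0.05776·20) = 125.992 mg/L
Dose 5 (130 mg at t=28 h): 130·exp(−0.05776·13) = 61.352 mg/L
Dose 6 (130 mg at t=35 h): 130·exp(−0.05776·6) = 91.924 mg/L
C(41) = 8.428 + 7.717 + 28.380 + 125.992 + 61.352 + 91.924 = 323.793 mg/L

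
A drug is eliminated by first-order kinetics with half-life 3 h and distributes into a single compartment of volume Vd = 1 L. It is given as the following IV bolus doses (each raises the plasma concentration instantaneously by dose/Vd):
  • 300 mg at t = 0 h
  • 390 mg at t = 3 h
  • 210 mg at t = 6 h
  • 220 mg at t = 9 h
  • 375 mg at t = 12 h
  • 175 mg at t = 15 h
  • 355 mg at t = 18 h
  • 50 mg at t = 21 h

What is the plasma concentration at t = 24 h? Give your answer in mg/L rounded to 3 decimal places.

k = ln 2 / 3 = 0.23105 per h
Dose 1 (300 mg at t=0 h): 300·exp(−0.23105·24) = 1.172 mg/L
Dose 2 (390 mg at t=3 h): 390·exp(−0.23105·21) = 3.047 mg/L
Dose 3 (210 mg at t=6 h): 210·exp(−0.23105·18) = 3.281 mg/L
Dose 4 (220 mg at t=9 h): 220·exp(−0.23105·15) = 6.875 mg/L
Dose 5 (375 mg at t=12 h): 375·exp(−0.23105·12) = 23.438 mg/L
Dose 6 (175 mg at t=15 h): 175·exp(−0.23105·9) = 21.875 mg/L
Dose 7 (355 mg at t=18 h): 355·exp(−0.23105·6) = 88.750 mg/L
Dose 8 (50 mg at t=21 h): 50·exp(−0.23105·3) = 25.000 mg/L
C(24) = 1.172 + 3.047 + 3.281 + 6.875 + 23.438 + 21.875 + 88.750 + 25.000 = 173.438 mg/L

173.438 mg/L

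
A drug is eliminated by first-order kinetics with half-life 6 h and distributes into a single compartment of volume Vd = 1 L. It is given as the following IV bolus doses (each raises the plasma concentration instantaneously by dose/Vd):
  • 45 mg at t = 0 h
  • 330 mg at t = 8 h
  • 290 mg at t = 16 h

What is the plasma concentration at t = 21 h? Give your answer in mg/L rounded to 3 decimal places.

240.234 mg/L

k = ln 2 / 6 = 0.11552 per h
Dose 1 (45 mg at t=0 h): 45·exp(−0.11552·21) = 3.977 mg/L
Dose 2 (330 mg at t=8 h): 330·exp(−0.11552·13) = 73.499 mg/L
Dose 3 (290 mg at t=16 h): 290·exp(−0.11552·5) = 162.757 mg/L
C(21) = 3.977 + 73.499 + 162.757 = 240.234 mg/L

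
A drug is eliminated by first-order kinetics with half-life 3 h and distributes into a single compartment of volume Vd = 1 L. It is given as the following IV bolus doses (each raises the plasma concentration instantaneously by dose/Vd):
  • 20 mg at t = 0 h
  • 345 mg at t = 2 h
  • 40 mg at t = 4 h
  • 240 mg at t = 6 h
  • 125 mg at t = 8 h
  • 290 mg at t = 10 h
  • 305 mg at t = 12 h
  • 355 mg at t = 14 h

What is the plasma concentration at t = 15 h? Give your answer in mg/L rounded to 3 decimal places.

601.300 mg/L

k = ln 2 / 3 = 0.23105 per h
Dose 1 (20 mg at t=0 h): 20·exp(−0.23105·15) = 0.625 mg/L
Dose 2 (345 mg at t=2 h): 345·exp(−0.23105·13) = 17.114 mg/L
Dose 3 (40 mg at t=4 h): 40·exp(−0.23105·11) = 3.150 mg/L
Dose 4 (240 mg at t=6 h): 240·exp(−0.23105·9) = 30.000 mg/L
Dose 5 (125 mg at t=8 h): 125·exp(−0.23105·7) = 24.803 mg/L
Dose 6 (290 mg at t=10 h): 290·exp(−0.23105·5) = 91.344 mg/L
Dose 7 (305 mg at t=12 h): 305·exp(−0.23105·3) = 152.500 mg/L
Dose 8 (355 mg at t=14 h): 355·exp(−0.23105·1) = 281.764 mg/L
C(15) = 0.625 + 17.114 + 3.150 + 30.000 + 24.803 + 91.344 + 152.500 + 281.764 = 601.300 mg/L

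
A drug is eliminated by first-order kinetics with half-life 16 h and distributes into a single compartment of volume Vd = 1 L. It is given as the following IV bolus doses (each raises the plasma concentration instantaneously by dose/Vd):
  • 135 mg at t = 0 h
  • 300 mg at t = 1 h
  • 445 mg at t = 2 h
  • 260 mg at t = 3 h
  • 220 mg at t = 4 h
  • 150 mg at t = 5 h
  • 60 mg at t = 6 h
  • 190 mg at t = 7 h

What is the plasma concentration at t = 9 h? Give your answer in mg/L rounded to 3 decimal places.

k = ln 2 / 16 = 0.04332 per h
Dose 1 (135 mg at t=0 h): 135·exp(−0.04332·9) = 91.412 mg/L
Dose 2 (300 mg at t=1 h): 300·exp(−0.04332·8) = 212.132 mg/L
Dose 3 (445 mg at t=2 h): 445·exp(−0.04332·7) = 328.594 mg/L
Dose 4 (260 mg at t=3 h): 260·exp(−0.04332·6) = 200.487 mg/L
Dose 5 (220 mg at t=4 h): 220·exp(−0.04332·5) = 177.154 mg/L
Dose 6 (150 mg at t=5 h): 150·exp(−0.04332·4) = 126.134 mg/L
Dose 7 (60 mg at t=6 h): 60·exp(−0.04332·3) = 52.688 mg/L
Dose 8 (190 mg at t=7 h): 190·exp(−0.04332·2) = 174.231 mg/L
C(9) = 91.412 + 212.132 + 328.594 + 200.487 + 177.154 + 126.134 + 52.688 + 174.231 = 1362.832 mg/L

1362.832 mg/L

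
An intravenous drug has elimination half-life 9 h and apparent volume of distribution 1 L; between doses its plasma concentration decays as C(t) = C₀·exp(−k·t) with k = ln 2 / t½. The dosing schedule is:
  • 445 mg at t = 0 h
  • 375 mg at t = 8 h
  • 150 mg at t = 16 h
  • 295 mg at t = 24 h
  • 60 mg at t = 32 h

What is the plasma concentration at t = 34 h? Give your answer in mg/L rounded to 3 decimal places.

k = ln 2 / 9 = 0.07702 per h
Dose 1 (445 mg at t=0 h): 445·exp(−0.07702·34) = 32.444 mg/L
Dose 2 (375 mg at t=8 h): 375·exp(−0.07702·26) = 50.628 mg/L
Dose 3 (150 mg at t=16 h): 150·exp(−0.07702·18) = 37.500 mg/L
Dose 4 (295 mg at t=24 h): 295·exp(−0.07702·10) = 136.567 mg/L
Dose 5 (60 mg at t=32 h): 60·exp(−0.07702·2) = 51.435 mg/L
C(34) = 32.444 + 50.628 + 37.500 + 136.567 + 51.435 = 308.573 mg/L

308.573 mg/L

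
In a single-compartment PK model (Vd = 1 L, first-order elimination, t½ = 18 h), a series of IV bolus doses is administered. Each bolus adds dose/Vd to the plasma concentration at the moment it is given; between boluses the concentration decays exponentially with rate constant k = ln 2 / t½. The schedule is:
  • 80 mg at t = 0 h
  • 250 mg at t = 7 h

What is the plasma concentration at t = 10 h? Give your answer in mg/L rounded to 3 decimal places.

277.156 mg/L

k = ln 2 / 18 = 0.03851 per h
Dose 1 (80 mg at t=0 h): 80·exp(−0.03851·10) = 54.432 mg/L
Dose 2 (250 mg at t=7 h): 250·exp(−0.03851·3) = 222.725 mg/L
C(10) = 54.432 + 222.725 = 277.156 mg/L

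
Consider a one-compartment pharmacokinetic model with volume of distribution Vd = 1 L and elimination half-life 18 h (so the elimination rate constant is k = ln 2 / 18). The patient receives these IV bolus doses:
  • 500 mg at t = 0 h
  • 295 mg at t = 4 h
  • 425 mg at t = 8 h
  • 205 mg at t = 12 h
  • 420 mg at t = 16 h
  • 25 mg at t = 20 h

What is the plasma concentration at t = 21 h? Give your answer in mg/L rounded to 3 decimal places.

k = ln 2 / 18 = 0.03851 per h
Dose 1 (500 mg at t=0 h): 500·exp(−0.03851·21) = 222.725 mg/L
Dose 2 (295 mg at t=4 h): 295·exp(−0.03851·17) = 153.291 mg/L
Dose 3 (425 mg at t=8 h): 425·exp(−0.03851·13) = 257.619 mg/L
Dose 4 (205 mg at t=12 h): 205·exp(−0.03851·9) = 144.957 mg/L
Dose 5 (420 mg at t=16 h): 420·exp(−0.03851·5) = 346.441 mg/L
Dose 6 (25 mg at t=20 h): 25·exp(−0.03851·1) = 24.056 mg/L
C(21) = 222.725 + 153.291 + 257.619 + 144.957 + 346.441 + 24.056 = 1149.089 mg/L

1149.089 mg/L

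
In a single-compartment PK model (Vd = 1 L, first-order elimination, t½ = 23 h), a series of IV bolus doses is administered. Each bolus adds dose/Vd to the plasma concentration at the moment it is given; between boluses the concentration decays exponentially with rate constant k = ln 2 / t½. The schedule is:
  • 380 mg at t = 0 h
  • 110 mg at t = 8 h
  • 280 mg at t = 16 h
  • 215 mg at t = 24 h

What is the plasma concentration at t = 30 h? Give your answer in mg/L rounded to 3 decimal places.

k = ln 2 / 23 = 0.03014 per h
Dose 1 (380 mg at t=0 h): 380·exp(−0.03014·30) = 153.864 mg/L
Dose 2 (110 mg at t=8 h): 110·exp(−0.03014·22) = 56.683 mg/L
Dose 3 (280 mg at t=16 h): 280·exp(−0.03014·14) = 183.621 mg/L
Dose 4 (215 mg at t=24 h): 215·exp(−0.03014·6) = 179.436 mg/L
C(30) = 153.864 + 56.683 + 183.621 + 179.436 = 573.603 mg/L

573.603 mg/L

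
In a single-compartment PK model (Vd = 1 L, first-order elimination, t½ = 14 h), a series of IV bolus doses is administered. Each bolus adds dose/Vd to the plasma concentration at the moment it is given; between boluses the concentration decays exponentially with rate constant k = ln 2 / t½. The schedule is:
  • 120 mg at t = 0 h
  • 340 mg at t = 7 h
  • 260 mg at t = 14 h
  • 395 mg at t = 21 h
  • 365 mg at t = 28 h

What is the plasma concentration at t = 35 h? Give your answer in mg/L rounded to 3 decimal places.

k = ln 2 / 14 = 0.04951 per h
Dose 1 (120 mg at t=0 h): 120·exp(−0.04951·35) = 21.213 mg/L
Dose 2 (340 mg at t=7 h): 340·exp(−0.04951·28) = 85.000 mg/L
Dose 3 (260 mg at t=14 h): 260·exp(−0.04951·21) = 91.924 mg/L
Dose 4 (395 mg at t=21 h): 395·exp(−0.04951·14) = 197.500 mg/L
Dose 5 (365 mg at t=28 h): 365·exp(−0.04951·7) = 258.094 mg/L
C(35) = 21.213 + 85.000 + 91.924 + 197.500 + 258.094 = 653.731 mg/L

653.731 mg/L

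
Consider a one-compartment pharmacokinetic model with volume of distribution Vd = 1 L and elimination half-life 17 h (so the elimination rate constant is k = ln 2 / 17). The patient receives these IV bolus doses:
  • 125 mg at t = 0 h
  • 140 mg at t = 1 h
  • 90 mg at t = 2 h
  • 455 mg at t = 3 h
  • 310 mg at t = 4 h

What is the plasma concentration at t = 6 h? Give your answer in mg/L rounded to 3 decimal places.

k = ln 2 / 17 = 0.04077 per h
Dose 1 (125 mg at t=0 h): 125·exp(−0.04077·6) = 97.873 mg/L
Dose 2 (140 mg at t=1 h): 140·exp(−0.04077·5) = 114.180 mg/L
Dose 3 (90 mg at t=2 h): 90·exp(−0.04077·4) = 76.456 mg/L
Dose 4 (455 mg at t=3 h): 455·exp(−0.04077·3) = 402.614 mg/L
Dose 5 (310 mg at t=4 h): 310·exp(−0.04077·2) = 285.724 mg/L
C(6) = 97.873 + 114.180 + 76.456 + 402.614 + 285.724 = 976.847 mg/L

976.847 mg/L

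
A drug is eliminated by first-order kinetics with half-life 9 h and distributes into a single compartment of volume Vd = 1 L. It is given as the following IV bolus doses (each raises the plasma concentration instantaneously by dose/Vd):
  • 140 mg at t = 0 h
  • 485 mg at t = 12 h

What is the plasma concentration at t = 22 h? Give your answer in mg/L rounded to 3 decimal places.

k = ln 2 / 9 = 0.07702 per h
Dose 1 (140 mg at t=0 h): 140·exp(−0.07702·22) = 25.720 mg/L
Dose 2 (485 mg at t=12 h): 485·exp(−0.07702·10) = 224.525 mg/L
C(22) = 25.720 + 224.525 = 250.245 mg/L

250.245 mg/L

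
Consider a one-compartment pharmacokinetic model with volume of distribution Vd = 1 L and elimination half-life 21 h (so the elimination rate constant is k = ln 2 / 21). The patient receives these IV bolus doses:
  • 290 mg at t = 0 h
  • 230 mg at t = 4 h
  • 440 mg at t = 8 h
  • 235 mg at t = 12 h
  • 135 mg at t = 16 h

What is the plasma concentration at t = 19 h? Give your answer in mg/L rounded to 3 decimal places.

909.908 mg/L

k = ln 2 / 21 = 0.03301 per h
Dose 1 (290 mg at t=0 h): 290·exp(−0.03301·19) = 154.895 mg/L
Dose 2 (230 mg at t=4 h): 230·exp(−0.03301·15) = 140.187 mg/L
Dose 3 (440 mg at t=8 h): 440·exp(−0.03301·11) = 306.034 mg/L
Dose 4 (235 mg at t=12 h): 235·exp(−0.03301·7) = 186.520 mg/L
Dose 5 (135 mg at t=16 h): 135·exp(−0.03301·3) = 122.273 mg/L
C(19) = 154.895 + 140.187 + 306.034 + 186.520 + 122.273 = 909.908 mg/L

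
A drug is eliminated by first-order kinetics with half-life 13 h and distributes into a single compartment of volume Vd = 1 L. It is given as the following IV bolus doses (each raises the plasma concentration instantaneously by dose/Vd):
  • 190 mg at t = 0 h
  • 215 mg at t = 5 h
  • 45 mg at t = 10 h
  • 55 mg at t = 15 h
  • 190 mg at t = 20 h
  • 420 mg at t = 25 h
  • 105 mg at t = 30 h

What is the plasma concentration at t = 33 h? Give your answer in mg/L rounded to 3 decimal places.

573.920 mg/L

k = ln 2 / 13 = 0.05332 per h
Dose 1 (190 mg at t=0 h): 190·exp(−0.05332·33) = 32.704 mg/L
Dose 2 (215 mg at t=5 h): 215·exp(−0.05332·28) = 48.313 mg/L
Dose 3 (45 mg at t=10 h): 45·exp(−0.05332·23) = 13.201 mg/L
Dose 4 (55 mg at t=15 h): 55·exp(−0.05332·18) = 21.065 mg/L
Dose 5 (190 mg at t=20 h): 190·exp(−0.05332·13) = 95.000 mg/L
Dose 6 (420 mg at t=25 h): 420·exp(−0.05332·8) = 274.157 mg/L
Dose 7 (105 mg at t=30 h): 105·exp(−0.05332·3) = 89.479 mg/L
C(33) = 32.704 + 48.313 + 13.201 + 21.065 + 95.000 + 274.157 + 89.479 = 573.920 mg/L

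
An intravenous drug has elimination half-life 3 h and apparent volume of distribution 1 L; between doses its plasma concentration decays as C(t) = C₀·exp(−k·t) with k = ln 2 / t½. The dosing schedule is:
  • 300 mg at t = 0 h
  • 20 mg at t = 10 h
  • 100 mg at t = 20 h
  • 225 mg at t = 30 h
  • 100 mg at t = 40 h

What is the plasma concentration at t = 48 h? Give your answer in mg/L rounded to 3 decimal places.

19.427 mg/L

k = ln 2 / 3 = 0.23105 per h
Dose 1 (300 mg at t=0 h): 300·exp(−0.23105·48) = 0.005 mg/L
Dose 2 (20 mg at t=10 h): 20·exp(−0.23105·38) = 0.003 mg/L
Dose 3 (100 mg at t=20 h): 100·exp(−0.23105·28) = 0.155 mg/L
Dose 4 (225 mg at t=30 h): 225·exp(−0.23105·18) = 3.516 mg/L
Dose 5 (100 mg at t=40 h): 100·exp(−0.23105·8) = 15.749 mg/L
C(48) = 0.005 + 0.003 + 0.155 + 3.516 + 15.749 = 19.427 mg/L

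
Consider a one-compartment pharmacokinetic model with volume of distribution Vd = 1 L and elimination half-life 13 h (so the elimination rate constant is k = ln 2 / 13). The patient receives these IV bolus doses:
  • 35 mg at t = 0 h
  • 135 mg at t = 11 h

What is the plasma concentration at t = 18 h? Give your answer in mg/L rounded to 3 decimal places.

106.353 mg/L

k = ln 2 / 13 = 0.05332 per h
Dose 1 (35 mg at t=0 h): 35·exp(−0.05332·18) = 13.405 mg/L
Dose 2 (135 mg at t=11 h): 135·exp(−0.05332·7) = 92.948 mg/L
C(18) = 13.405 + 92.948 = 106.353 mg/L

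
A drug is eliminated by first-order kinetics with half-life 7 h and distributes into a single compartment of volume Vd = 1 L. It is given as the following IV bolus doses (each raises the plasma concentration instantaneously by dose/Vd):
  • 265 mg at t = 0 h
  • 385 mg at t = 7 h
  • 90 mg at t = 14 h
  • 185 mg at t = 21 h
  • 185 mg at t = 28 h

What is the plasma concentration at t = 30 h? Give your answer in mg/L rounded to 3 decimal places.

299.166 mg/L

k = ln 2 / 7 = 0.09902 per h
Dose 1 (265 mg at t=0 h): 265·exp(−0.09902·30) = 13.587 mg/L
Dose 2 (385 mg at t=7 h): 385·exp(−0.09902·23) = 39.479 mg/L
Dose 3 (90 mg at t=14 h): 90·exp(−0.09902·16) = 18.458 mg/L
Dose 4 (185 mg at t=21 h): 185·exp(−0.09902·9) = 75.881 mg/L
Dose 5 (185 mg at t=28 h): 185·exp(−0.09902·2) = 151.762 mg/L
C(30) = 13.587 + 39.479 + 18.458 + 75.881 + 151.762 = 299.166 mg/L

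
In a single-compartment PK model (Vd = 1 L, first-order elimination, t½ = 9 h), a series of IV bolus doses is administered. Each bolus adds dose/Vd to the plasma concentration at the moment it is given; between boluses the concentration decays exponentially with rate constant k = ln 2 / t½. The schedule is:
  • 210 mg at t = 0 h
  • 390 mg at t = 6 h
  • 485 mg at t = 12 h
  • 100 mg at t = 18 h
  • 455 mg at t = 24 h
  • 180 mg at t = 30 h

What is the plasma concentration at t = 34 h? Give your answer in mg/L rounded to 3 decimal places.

521.626 mg/L

k = ln 2 / 9 = 0.07702 per h
Dose 1 (210 mg at t=0 h): 210·exp(−0.07702·34) = 15.311 mg/L
Dose 2 (390 mg at t=6 h): 390·exp(−0.07702·28) = 45.136 mg/L
Dose 3 (485 mg at t=12 h): 485·exp(−0.07702·22) = 89.103 mg/L
Dose 4 (100 mg at t=18 h): 100·exp(−0.07702·16) = 29.163 mg/L
Dose 5 (455 mg at t=24 h): 455·exp(−0.07702·10) = 210.636 mg/L
Dose 6 (180 mg at t=30 h): 180·exp(−0.07702·4) = 132.276 mg/L
C(34) = 15.311 + 45.136 + 89.103 + 29.163 + 210.636 + 132.276 = 521.626 mg/L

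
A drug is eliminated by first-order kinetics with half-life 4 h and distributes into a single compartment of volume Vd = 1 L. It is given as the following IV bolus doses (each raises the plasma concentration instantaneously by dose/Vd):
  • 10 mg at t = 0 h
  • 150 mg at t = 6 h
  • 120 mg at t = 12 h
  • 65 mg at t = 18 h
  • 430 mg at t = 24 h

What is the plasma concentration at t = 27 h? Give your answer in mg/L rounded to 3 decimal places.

282.298 mg/L

k = ln 2 / 4 = 0.17329 per h
Dose 1 (10 mg at t=0 h): 10·exp(−0.17329·27) = 0.093 mg/L
Dose 2 (150 mg at t=6 h): 150·exp(−0.17329·21) = 3.942 mg/L
Dose 3 (120 mg at t=12 h): 120·exp(−0.17329·15) = 8.919 mg/L
Dose 4 (65 mg at t=18 h): 65·exp(−0.17329·9) = 13.665 mg/L
Dose 5 (430 mg at t=24 h): 430·exp(−0.17329·3) = 255.680 mg/L
C(27) = 0.093 + 3.942 + 8.919 + 13.665 + 255.680 = 282.298 mg/L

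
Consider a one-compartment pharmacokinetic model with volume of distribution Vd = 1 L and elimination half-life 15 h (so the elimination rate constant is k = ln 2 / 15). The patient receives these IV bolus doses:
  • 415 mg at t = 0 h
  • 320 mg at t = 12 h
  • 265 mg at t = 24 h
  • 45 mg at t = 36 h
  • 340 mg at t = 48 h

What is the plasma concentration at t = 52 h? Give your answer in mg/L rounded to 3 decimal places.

k = ln 2 / 15 = 0.04621 per h
Dose 1 (415 mg at t=0 h): 415·exp(−0.04621·52) = 37.539 mg/L
Dose 2 (320 mg at t=12 h): 320·exp(−0.04621·40) = 50.397 mg/L
Dose 3 (265 mg at t=24 h): 265·exp(−0.04621·28) = 72.665 mg/L
Dose 4 (45 mg at t=36 h): 45·exp(−0.04621·16) = 21.484 mg/L
Dose 5 (340 mg at t=48 h): 340·exp(−0.04621·4) = 282.621 mg/L
C(52) = 37.539 + 50.397 + 72.665 + 21.484 + 282.621 = 464.705 mg/L

464.705 mg/L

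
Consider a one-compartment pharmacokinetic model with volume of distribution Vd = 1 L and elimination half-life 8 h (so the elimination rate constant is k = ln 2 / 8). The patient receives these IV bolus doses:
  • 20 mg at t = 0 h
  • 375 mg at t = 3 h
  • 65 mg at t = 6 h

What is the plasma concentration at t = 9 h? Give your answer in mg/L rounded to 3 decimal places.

282.268 mg/L

k = ln 2 / 8 = 0.08664 per h
Dose 1 (20 mg at t=0 h): 20·exp(−0.08664·9) = 9.170 mg/L
Dose 2 (375 mg at t=3 h): 375·exp(−0.08664·6) = 222.976 mg/L
Dose 3 (65 mg at t=6 h): 65·exp(−0.08664·3) = 50.122 mg/L
C(9) = 9.170 + 222.976 + 50.122 = 282.268 mg/L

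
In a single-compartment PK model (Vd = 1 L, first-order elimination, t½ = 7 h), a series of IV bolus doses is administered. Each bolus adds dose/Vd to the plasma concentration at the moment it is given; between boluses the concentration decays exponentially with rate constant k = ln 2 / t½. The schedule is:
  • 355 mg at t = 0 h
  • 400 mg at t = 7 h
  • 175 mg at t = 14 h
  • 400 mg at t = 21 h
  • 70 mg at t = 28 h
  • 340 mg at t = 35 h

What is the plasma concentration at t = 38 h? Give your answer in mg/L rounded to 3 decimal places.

k = ln 2 / 7 = 0.09902 per h
Dose 1 (355 mg at t=0 h): 355·exp(−0.09902·38) = 8.243 mg/L
Dose 2 (400 mg at t=7 h): 400·exp(−0.09902·31) = 18.575 mg/L
Dose 3 (175 mg at t=14 h): 175·exp(−0.09902·24) = 16.253 mg/L
Dose 4 (400 mg at t=21 h): 400·exp(−0.09902·17) = 74.300 mg/L
Dose 5 (70 mg at t=28 h): 70·exp(−0.09902·10) = 26.005 mg/L
Dose 6 (340 mg at t=35 h): 340·exp(−0.09902·3) = 252.619 mg/L
C(38) = 8.243 + 18.575 + 16.253 + 74.300 + 26.005 + 252.619 = 395.994 mg/L

395.994 mg/L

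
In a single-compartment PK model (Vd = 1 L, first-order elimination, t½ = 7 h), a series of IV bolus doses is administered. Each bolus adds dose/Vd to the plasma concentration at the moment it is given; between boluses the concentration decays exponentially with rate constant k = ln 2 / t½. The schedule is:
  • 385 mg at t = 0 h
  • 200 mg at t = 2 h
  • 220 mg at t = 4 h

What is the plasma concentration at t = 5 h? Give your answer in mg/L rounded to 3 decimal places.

582.519 mg/L

k = ln 2 / 7 = 0.09902 per h
Dose 1 (385 mg at t=0 h): 385·exp(−0.09902·5) = 234.660 mg/L
Dose 2 (200 mg at t=2 h): 200·exp(−0.09902·3) = 148.599 mg/L
Dose 3 (220 mg at t=4 h): 220·exp(−0.09902·1) = 199.259 mg/L
C(5) = 234.660 + 148.599 + 199.259 = 582.519 mg/L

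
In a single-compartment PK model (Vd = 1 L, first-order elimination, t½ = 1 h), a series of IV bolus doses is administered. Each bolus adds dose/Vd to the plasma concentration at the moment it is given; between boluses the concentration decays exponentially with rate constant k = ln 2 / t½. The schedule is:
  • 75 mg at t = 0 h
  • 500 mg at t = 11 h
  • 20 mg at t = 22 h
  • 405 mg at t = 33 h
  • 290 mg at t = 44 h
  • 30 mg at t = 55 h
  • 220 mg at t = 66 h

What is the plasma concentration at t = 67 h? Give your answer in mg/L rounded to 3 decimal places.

k = ln 2 / 1 = 0.69315 per h
Dose 1 (75 mg at t=0 h): 75·exp(−0.69315·67) = 0.000 mg/L
Dose 2 (500 mg at t=11 h): 500·exp(−0.69315·56) = 0.000 mg/L
Dose 3 (20 mg at t=22 h): 20·exp(−0.69315·45) = 0.000 mg/L
Dose 4 (405 mg at t=33 h): 405·exp(−0.69315·34) = 0.000 mg/L
Dose 5 (290 mg at t=44 h): 290·exp(−0.69315·23) = 0.000 mg/L
Dose 6 (30 mg at t=55 h): 30·exp(−0.69315·12) = 0.007 mg/L
Dose 7 (220 mg at t=66 h): 220·exp(−0.69315·1) = 110.000 mg/L
C(67) = 0.000 + 0.000 + 0.000 + 0.000 + 0.000 + 0.007 + 110.000 = 110.007 mg/L

110.007 mg/L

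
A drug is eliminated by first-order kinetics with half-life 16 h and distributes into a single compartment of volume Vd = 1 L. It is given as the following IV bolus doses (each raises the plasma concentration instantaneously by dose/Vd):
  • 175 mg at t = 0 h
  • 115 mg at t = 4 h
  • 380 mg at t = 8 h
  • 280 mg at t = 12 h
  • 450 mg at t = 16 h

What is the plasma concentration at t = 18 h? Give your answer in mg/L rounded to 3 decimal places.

1017.903 mg/L

k = ln 2 / 16 = 0.04332 per h
Dose 1 (175 mg at t=0 h): 175·exp(−0.04332·18) = 80.238 mg/L
Dose 2 (115 mg at t=4 h): 115·exp(−0.04332·14) = 62.704 mg/L
Dose 3 (380 mg at t=8 h): 380·exp(−0.04332·10) = 246.400 mg/L
Dose 4 (280 mg at t=12 h): 280·exp(−0.04332·6) = 215.910 mg/L
Dose 5 (450 mg at t=16 h): 450·exp(−0.04332·2) = 412.652 mg/L
C(18) = 80.238 + 62.704 + 246.400 + 215.910 + 412.652 = 1017.903 mg/L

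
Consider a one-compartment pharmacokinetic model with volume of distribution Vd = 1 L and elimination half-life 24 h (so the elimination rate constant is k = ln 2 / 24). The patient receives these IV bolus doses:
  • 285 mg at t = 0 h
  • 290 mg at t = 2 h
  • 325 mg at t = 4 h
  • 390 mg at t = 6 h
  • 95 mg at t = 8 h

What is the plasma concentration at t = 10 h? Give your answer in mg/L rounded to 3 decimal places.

1154.092 mg/L

k = ln 2 / 24 = 0.02888 per h
Dose 1 (285 mg at t=0 h): 285·exp(−0.02888·10) = 213.509 mg/L
Dose 2 (290 mg at t=2 h): 290·exp(−0.02888·8) = 230.173 mg/L
Dose 3 (325 mg at t=4 h): 325·exp(−0.02888·6) = 273.291 mg/L
Dose 4 (390 mg at t=6 h): 390·exp(−0.02888·4) = 347.451 mg/L
Dose 5 (95 mg at t=8 h): 95·exp(−0.02888·2) = 89.668 mg/L
C(10) = 213.509 + 230.173 + 273.291 + 347.451 + 89.668 = 1154.092 mg/L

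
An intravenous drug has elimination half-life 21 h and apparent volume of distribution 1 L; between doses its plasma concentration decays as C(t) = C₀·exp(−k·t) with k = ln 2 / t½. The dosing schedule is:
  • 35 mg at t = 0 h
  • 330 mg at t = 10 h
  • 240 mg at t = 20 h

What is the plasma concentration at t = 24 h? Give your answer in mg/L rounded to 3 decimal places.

434.053 mg/L

k = ln 2 / 21 = 0.03301 per h
Dose 1 (35 mg at t=0 h): 35·exp(−0.03301·24) = 15.850 mg/L
Dose 2 (330 mg at t=10 h): 330·exp(−0.03301·14) = 207.887 mg/L
Dose 3 (240 mg at t=20 h): 240·exp(−0.03301·4) = 210.316 mg/L
C(24) = 15.850 + 207.887 + 210.316 = 434.053 mg/L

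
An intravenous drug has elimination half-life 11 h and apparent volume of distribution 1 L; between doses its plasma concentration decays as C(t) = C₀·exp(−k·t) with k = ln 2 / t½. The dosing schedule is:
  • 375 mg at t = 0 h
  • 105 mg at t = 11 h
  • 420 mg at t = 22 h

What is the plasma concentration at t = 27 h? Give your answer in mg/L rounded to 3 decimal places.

413.215 mg/L

k = ln 2 / 11 = 0.06301 per h
Dose 1 (375 mg at t=0 h): 375·exp(−0.06301·27) = 68.413 mg/L
Dose 2 (105 mg at t=11 h): 105·exp(−0.06301·16) = 38.311 mg/L
Dose 3 (420 mg at t=22 h): 420·exp(−0.06301·5) = 306.491 mg/L
C(27) = 68.413 + 38.311 + 306.491 = 413.215 mg/L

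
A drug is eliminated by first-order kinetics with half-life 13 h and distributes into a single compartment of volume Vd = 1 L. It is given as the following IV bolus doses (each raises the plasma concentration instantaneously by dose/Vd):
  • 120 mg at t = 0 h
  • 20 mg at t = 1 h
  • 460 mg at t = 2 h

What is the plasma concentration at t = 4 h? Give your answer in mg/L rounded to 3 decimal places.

527.467 mg/L

k = ln 2 / 13 = 0.05332 per h
Dose 1 (120 mg at t=0 h): 120·exp(−0.05332·4) = 96.952 mg/L
Dose 2 (20 mg at t=1 h): 20·exp(−0.05332·3) = 17.044 mg/L
Dose 3 (460 mg at t=2 h): 460·exp(−0.05332·2) = 413.471 mg/L
C(4) = 96.952 + 17.044 + 413.471 = 527.467 mg/L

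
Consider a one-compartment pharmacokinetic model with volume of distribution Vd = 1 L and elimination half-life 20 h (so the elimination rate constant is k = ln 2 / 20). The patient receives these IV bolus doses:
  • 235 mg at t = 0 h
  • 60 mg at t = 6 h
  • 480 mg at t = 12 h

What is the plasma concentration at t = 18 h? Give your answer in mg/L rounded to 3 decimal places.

k = ln 2 / 20 = 0.03466 per h
Dose 1 (235 mg at t=0 h): 235·exp(−0.03466·18) = 125.933 mg/L
Dose 2 (60 mg at t=6 h): 60·exp(−0.03466·12) = 39.585 mg/L
Dose 3 (480 mg at t=12 h): 480·exp(−0.03466·6) = 389.881 mg/L
C(18) = 125.933 + 39.585 + 389.881 = 555.400 mg/L

555.400 mg/L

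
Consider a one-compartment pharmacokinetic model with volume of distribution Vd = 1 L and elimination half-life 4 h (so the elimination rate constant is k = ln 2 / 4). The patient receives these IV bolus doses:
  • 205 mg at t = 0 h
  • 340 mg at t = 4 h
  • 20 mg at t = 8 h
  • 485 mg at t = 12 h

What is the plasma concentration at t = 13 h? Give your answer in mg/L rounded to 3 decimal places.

k = ln 2 / 4 = 0.17329 per h
Dose 1 (205 mg at t=0 h): 205·exp(−0.17329·13) = 21.548 mg/L
Dose 2 (340 mg at t=4 h): 340·exp(−0.17329·9) = 71.476 mg/L
Dose 3 (20 mg at t=8 h): 20·exp(−0.17329·5) = 8.409 mg/L
Dose 4 (485 mg at t=12 h): 485·exp(−0.17329·1) = 407.835 mg/L
C(13) = 21.548 + 71.476 + 8.409 + 407.835 = 509.268 mg/L

509.268 mg/L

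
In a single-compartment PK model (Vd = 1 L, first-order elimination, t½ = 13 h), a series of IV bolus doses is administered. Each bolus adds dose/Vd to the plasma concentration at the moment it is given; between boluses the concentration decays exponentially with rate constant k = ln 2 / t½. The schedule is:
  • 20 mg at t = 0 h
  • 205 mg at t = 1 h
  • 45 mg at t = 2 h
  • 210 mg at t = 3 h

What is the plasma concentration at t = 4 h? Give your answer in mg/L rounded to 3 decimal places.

k = ln 2 / 13 = 0.05332 per h
Dose 1 (20 mg at t=0 h): 20·exp(−0.05332·4) = 16.159 mg/L
Dose 2 (205 mg at t=1 h): 205·exp(−0.05332·3) = 174.697 mg/L
Dose 3 (45 mg at t=2 h): 45·exp(−0.05332·2) = 40.448 mg/L
Dose 4 (210 mg at t=3 h): 210·exp(−0.05332·1) = 199.096 mg/L
C(4) = 16.159 + 174.697 + 40.448 + 199.096 = 430.400 mg/L

430.400 mg/L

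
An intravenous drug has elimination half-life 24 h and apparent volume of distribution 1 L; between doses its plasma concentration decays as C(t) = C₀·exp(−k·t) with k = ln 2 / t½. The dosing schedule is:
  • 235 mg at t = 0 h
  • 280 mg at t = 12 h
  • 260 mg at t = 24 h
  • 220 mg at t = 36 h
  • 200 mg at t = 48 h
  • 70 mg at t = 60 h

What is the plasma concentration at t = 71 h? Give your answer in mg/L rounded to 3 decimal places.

382.027 mg/L

k = ln 2 / 24 = 0.02888 per h
Dose 1 (235 mg at t=0 h): 235·exp(−0.02888·71) = 30.236 mg/L
Dose 2 (280 mg at t=12 h): 280·exp(−0.02888·59) = 50.948 mg/L
Dose 3 (260 mg at t=24 h): 260·exp(−0.02888·47) = 66.905 mg/L
Dose 4 (220 mg at t=36 h): 220·exp(−0.02888·35) = 80.061 mg/L
Dose 5 (200 mg at t=48 h): 200·exp(−0.02888·23) = 102.930 mg/L
Dose 6 (70 mg at t=60 h): 70·exp(−0.02888·11) = 50.948 mg/L
C(71) = 30.236 + 50.948 + 66.905 + 80.061 + 102.930 + 50.948 = 382.027 mg/L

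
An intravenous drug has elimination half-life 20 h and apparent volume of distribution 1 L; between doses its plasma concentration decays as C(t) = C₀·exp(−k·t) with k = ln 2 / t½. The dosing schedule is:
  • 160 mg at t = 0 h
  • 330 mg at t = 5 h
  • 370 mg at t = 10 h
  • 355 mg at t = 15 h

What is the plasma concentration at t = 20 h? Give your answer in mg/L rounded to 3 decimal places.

k = ln 2 / 20 = 0.03466 per h
Dose 1 (160 mg at t=0 h): 160·exp(−0.03466·20) = 80.000 mg/L
Dose 2 (330 mg at t=5 h): 330·exp(−0.03466·15) = 196.219 mg/L
Dose 3 (370 mg at t=10 h): 370·exp(−0.03466·10) = 261.630 mg/L
Dose 4 (355 mg at t=15 h): 355·exp(−0.03466·5) = 298.518 mg/L
C(20) = 80.000 + 196.219 + 261.630 + 298.518 = 836.367 mg/L

836.367 mg/L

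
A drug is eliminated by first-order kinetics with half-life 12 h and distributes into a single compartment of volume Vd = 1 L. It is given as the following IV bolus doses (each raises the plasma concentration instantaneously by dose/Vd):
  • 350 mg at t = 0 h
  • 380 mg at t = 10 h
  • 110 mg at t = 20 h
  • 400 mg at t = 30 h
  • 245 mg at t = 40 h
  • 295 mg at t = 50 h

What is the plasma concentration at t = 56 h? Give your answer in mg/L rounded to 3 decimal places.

449.104 mg/L

k = ln 2 / 12 = 0.05776 per h
Dose 1 (350 mg at t=0 h): 350·exp(−0.05776·56) = 13.780 mg/L
Dose 2 (380 mg at t=10 h): 380·exp(−0.05776·46) = 26.658 mg/L
Dose 3 (110 mg at t=20 h): 110·exp(−0.05776·36) = 13.750 mg/L
Dose 4 (400 mg at t=30 h): 400·exp(−0.05776·26) = 89.090 mg/L
Dose 5 (245 mg at t=40 h): 245·exp(−0.05776·16) = 97.228 mg/L
Dose 6 (295 mg at t=50 h): 295·exp(−0.05776·6) = 208.597 mg/L
C(56) = 13.780 + 26.658 + 13.750 + 89.090 + 97.228 + 208.597 = 449.104 mg/L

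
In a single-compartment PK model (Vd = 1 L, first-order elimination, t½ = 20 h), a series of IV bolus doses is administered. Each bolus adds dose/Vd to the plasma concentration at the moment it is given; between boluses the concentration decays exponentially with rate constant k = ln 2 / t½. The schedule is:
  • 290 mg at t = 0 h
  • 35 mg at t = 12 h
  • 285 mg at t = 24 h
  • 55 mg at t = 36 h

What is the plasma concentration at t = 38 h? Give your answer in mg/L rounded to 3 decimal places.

k = ln 2 / 20 = 0.03466 per h
Dose 1 (290 mg at t=0 h): 290·exp(−0.03466·38) = 77.704 mg/L
Dose 2 (35 mg at t=12 h): 35·exp(−0.03466·26) = 14.214 mg/L
Dose 3 (285 mg at t=24 h): 285·exp(−0.03466·14) = 175.438 mg/L
Dose 4 (55 mg at t=36 h): 55·exp(−0.03466·2) = 51.317 mg/L
C(38) = 77.704 + 14.214 + 175.438 + 51.317 = 318.673 mg/L

318.673 mg/L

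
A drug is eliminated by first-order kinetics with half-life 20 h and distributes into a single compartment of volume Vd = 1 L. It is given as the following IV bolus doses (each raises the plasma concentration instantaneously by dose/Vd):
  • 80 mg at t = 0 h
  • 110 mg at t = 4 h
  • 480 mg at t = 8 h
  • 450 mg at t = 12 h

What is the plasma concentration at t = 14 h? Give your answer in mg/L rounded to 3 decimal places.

936.774 mg/L

k = ln 2 / 20 = 0.03466 per h
Dose 1 (80 mg at t=0 h): 80·exp(−0.03466·14) = 49.246 mg/L
Dose 2 (110 mg at t=4 h): 110·exp(−0.03466·10) = 77.782 mg/L
Dose 3 (480 mg at t=8 h): 480·exp(−0.03466·6) = 389.881 mg/L
Dose 4 (450 mg at t=12 h): 450·exp(−0.03466·2) = 419.865 mg/L
C(14) = 49.246 + 77.782 + 389.881 + 419.865 = 936.774 mg/L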